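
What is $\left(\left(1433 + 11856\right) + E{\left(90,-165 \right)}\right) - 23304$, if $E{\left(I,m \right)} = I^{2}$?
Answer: $-1915$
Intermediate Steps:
$\left(\left(1433 + 11856\right) + E{\left(90,-165 \right)}\right) - 23304 = \left(\left(1433 + 11856\right) + 90^{2}\right) - 23304 = \left(13289 + 8100\right) - 23304 = 21389 - 23304 = -1915$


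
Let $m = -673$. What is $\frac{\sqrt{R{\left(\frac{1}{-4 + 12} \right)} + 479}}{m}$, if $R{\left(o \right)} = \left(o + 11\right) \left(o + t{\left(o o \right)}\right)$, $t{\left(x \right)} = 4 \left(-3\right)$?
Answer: $- \frac{149}{5384} \approx -0.027675$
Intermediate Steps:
$t{\left(x \right)} = -12$
$R{\left(o \right)} = \left(-12 + o\right) \left(11 + o\right)$ ($R{\left(o \right)} = \left(o + 11\right) \left(o - 12\right) = \left(11 + o\right) \left(-12 + o\right) = \left(-12 + o\right) \left(11 + o\right)$)
$\frac{\sqrt{R{\left(\frac{1}{-4 + 12} \right)} + 479}}{m} = \frac{\sqrt{\left(-132 + \left(\frac{1}{-4 + 12}\right)^{2} - \frac{1}{-4 + 12}\right) + 479}}{-673} = \sqrt{\left(-132 + \left(\frac{1}{8}\right)^{2} - \frac{1}{8}\right) + 479} \left(- \frac{1}{673}\right) = \sqrt{\left(-132 + \frac{1}{64} - \frac{1}{8}\right) + 479} \left(- \frac{1}{673}\right) = \sqrt{- \frac{8455}{64} + 479} \left(- \frac{1}{673}\right) = \sqrt{\frac{22201}{64}} \left(- \frac{1}{673}\right) = \frac{149}{8} \left(- \frac{1}{673}\right) = - \frac{149}{5384}$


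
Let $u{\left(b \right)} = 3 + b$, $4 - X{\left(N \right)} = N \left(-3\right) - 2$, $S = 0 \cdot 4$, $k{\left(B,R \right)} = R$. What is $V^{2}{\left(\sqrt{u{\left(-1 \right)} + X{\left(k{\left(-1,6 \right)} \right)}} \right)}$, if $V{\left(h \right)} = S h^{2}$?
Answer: $0$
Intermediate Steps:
$S = 0$
$X{\left(N \right)} = 6 + 3 N$ ($X{\left(N \right)} = 4 - \left(N \left(-3\right) - 2\right) = 4 - \left(- 3 N - 2\right) = 4 - \left(-2 - 3 N\right) = 4 + \left(2 + 3 N\right) = 6 + 3 N$)
$V{\left(h \right)} = 0$ ($V{\left(h \right)} = 0 h^{2} = 0$)
$V^{2}{\left(\sqrt{u{\left(-1 \right)} + X{\left(k{\left(-1,6 \right)} \right)}} \right)} = 0^{2} = 0$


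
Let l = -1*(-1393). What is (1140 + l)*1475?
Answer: 3736175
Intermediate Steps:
l = 1393
(1140 + l)*1475 = (1140 + 1393)*1475 = 2533*1475 = 3736175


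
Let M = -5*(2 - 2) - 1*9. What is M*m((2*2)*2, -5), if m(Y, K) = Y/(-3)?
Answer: 24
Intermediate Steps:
m(Y, K) = -Y/3 (m(Y, K) = Y*(-⅓) = -Y/3)
M = -9 (M = -5*0 - 9 = 0 - 9 = -9)
M*m((2*2)*2, -5) = -(-3)*(2*2)*2 = -(-3)*4*2 = -(-3)*8 = -9*(-8/3) = 24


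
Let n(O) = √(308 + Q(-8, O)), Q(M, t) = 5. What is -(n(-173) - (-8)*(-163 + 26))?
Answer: 1096 - √313 ≈ 1078.3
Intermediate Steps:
n(O) = √313 (n(O) = √(308 + 5) = √313)
-(n(-173) - (-8)*(-163 + 26)) = -(√313 - (-8)*(-163 + 26)) = -(√313 - (-8)*(-137)) = -(√313 - 1*1096) = -(√313 - 1096) = -(-1096 + √313) = 1096 - √313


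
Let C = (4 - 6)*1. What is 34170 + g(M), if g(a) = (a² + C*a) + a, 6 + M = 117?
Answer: 46380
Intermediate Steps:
C = -2 (C = -2*1 = -2)
M = 111 (M = -6 + 117 = 111)
g(a) = a² - a (g(a) = (a² - 2*a) + a = a² - a)
34170 + g(M) = 34170 + 111*(-1 + 111) = 34170 + 111*110 = 34170 + 12210 = 46380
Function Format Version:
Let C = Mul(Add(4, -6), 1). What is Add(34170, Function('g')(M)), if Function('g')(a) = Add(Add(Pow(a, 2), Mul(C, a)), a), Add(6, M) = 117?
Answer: 46380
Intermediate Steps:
C = -2 (C = Mul(-2, 1) = -2)
M = 111 (M = Add(-6, 117) = 111)
Function('g')(a) = Add(Pow(a, 2), Mul(-1, a)) (Function('g')(a) = Add(Add(Pow(a, 2), Mul(-2, a)), a) = Add(Pow(a, 2), Mul(-1, a)))
Add(34170, Function('g')(M)) = Add(34170, Mul(111, Add(-1, 111))) = Add(34170, Mul(111, 110)) = Add(34170, 12210) = 46380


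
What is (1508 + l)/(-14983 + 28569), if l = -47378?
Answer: -22935/6793 ≈ -3.3763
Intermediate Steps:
(1508 + l)/(-14983 + 28569) = (1508 - 47378)/(-14983 + 28569) = -45870/13586 = -45870*1/13586 = -22935/6793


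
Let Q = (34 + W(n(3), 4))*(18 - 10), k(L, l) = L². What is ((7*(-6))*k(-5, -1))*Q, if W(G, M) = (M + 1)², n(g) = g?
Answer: -495600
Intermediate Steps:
W(G, M) = (1 + M)²
Q = 472 (Q = (34 + (1 + 4)²)*(18 - 10) = (34 + 5²)*8 = (34 + 25)*8 = 59*8 = 472)
((7*(-6))*k(-5, -1))*Q = ((7*(-6))*(-5)²)*472 = -42*25*472 = -1050*472 = -495600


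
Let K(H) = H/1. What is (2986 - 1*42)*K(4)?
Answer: 11776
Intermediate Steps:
K(H) = H (K(H) = H*1 = H)
(2986 - 1*42)*K(4) = (2986 - 1*42)*4 = (2986 - 42)*4 = 2944*4 = 11776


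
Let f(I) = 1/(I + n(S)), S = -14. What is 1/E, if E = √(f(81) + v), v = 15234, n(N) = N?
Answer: √68385493/1020679 ≈ 0.0081020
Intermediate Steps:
f(I) = 1/(-14 + I) (f(I) = 1/(I - 14) = 1/(-14 + I))
E = √68385493/67 (E = √(1/(-14 + 81) + 15234) = √(1/67 + 15234) = √(1020679/67) = √68385493/67 ≈ 123.43)
1/E = 1/(√68385493/67) = √68385493/1020679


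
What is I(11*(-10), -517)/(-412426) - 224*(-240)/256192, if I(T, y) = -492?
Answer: 174203658/825470639 ≈ 0.21104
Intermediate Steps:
I(11*(-10), -517)/(-412426) - 224*(-240)/256192 = -492/(-412426) - 224*(-240)/256192 = -492*(-1/412426) + 53760*(1/256192) = 246/206213 + 840/4003 = 174203658/825470639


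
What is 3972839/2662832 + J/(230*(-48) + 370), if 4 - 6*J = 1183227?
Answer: 851266305079/42618626160 ≈ 19.974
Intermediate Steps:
J = -1183223/6 (J = 2/3 - 1/6*1183227 = 2/3 - 394409/2 = -1183223/6 ≈ -1.9720e+5)
3972839/2662832 + J/(230*(-48) + 370) = 3972839/2662832 - 1183223/(6*(230*(-48) + 370)) = 3972839*(1/2662832) - 1183223/(6*(-11040 + 370)) = 3972839/2662832 - 1183223/6/(-10670) = 3972839/2662832 - 1183223/6*(-1/10670) = 3972839/2662832 + 1183223/64020 = 851266305079/42618626160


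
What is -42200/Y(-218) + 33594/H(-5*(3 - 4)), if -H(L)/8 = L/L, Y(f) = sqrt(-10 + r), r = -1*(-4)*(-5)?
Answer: -16797/4 + 4220*I*sqrt(30)/3 ≈ -4199.3 + 7704.6*I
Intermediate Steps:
r = -20 (r = 4*(-5) = -20)
Y(f) = I*sqrt(30) (Y(f) = sqrt(-10 - 20) = sqrt(-30) = I*sqrt(30))
H(L) = -8 (H(L) = -8*L/L = -8*1 = -8)
-42200/Y(-218) + 33594/H(-5*(3 - 4)) = -42200*(-I*sqrt(30)/30) + 33594/(-8) = -(-4220)*I*sqrt(30)/3 + 33594*(-1/8) = 4220*I*sqrt(30)/3 - 16797/4 = -16797/4 + 4220*I*sqrt(30)/3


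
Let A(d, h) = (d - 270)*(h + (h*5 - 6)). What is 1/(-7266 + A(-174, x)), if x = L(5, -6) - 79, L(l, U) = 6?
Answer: 1/189870 ≈ 5.2668e-6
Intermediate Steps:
x = -73 (x = 6 - 79 = -73)
A(d, h) = (-270 + d)*(-6 + 6*h) (A(d, h) = (-270 + d)*(h + (5*h - 6)) = (-270 + d)*(h + (-6 + 5*h)) = (-270 + d)*(-6 + 6*h))
1/(-7266 + A(-174, x)) = 1/(-7266 + (1620 - 1620*(-73) - 6*(-174) + 6*(-174)*(-73))) = 1/(-7266 + (1620 + 118260 + 1044 + 76212)) = 1/(-7266 + 197136) = 1/189870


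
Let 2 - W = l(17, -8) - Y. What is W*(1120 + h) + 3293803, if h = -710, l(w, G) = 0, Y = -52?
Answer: 3273303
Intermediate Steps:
W = -50 (W = 2 - (0 - 1*(-52)) = 2 - (0 + 52) = 2 - 1*52 = 2 - 52 = -50)
W*(1120 + h) + 3293803 = -50*(1120 - 710) + 3293803 = -50*410 + 3293803 = -20500 + 3293803 = 3273303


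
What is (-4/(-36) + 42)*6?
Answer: 758/3 ≈ 252.67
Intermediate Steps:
(-4/(-36) + 42)*6 = (-4*(-1/36) + 42)*6 = (⅑ + 42)*6 = (379/9)*6 = 758/3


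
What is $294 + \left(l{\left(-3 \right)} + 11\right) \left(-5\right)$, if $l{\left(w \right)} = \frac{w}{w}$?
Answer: $234$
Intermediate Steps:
$l{\left(w \right)} = 1$
$294 + \left(l{\left(-3 \right)} + 11\right) \left(-5\right) = 294 + \left(1 + 11\right) \left(-5\right) = 294 + 12 \left(-5\right) = 294 - 60 = 234$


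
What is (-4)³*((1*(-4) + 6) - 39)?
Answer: 2368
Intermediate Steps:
(-4)³*((1*(-4) + 6) - 39) = -64*((-4 + 6) - 39) = -64*(2 - 39) = -64*(-37) = 2368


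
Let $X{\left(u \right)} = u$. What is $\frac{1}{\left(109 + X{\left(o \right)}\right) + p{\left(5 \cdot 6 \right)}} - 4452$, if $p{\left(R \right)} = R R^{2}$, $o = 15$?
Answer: $- \frac{120756047}{27124} \approx -4452.0$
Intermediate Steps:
$p{\left(R \right)} = R^{3}$
$\frac{1}{\left(109 + X{\left(o \right)}\right) + p{\left(5 \cdot 6 \right)}} - 4452 = \frac{1}{\left(109 + 15\right) + \left(5 \cdot 6\right)^{3}} - 4452 = \frac{1}{124 + 30^{3}} - 4452 = \frac{1}{124 + 27000} - 4452 = \frac{1}{27124} - 4452 = - \frac{120756047}{27124}$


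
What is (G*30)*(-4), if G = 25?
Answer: -3000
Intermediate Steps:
(G*30)*(-4) = (25*30)*(-4) = 750*(-4) = -3000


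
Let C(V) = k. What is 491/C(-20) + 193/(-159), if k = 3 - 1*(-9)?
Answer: 8417/212 ≈ 39.703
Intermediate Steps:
k = 12 (k = 3 + 9 = 12)
C(V) = 12
491/C(-20) + 193/(-159) = 491/12 + 193/(-159) = 491*(1/12) + 193*(-1/159) = 491/12 - 193/159 = 8417/212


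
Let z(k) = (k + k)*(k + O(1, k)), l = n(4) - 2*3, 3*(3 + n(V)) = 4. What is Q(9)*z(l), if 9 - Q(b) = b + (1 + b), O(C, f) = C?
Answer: -9200/9 ≈ -1022.2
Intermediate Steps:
Q(b) = 8 - 2*b (Q(b) = 9 - (b + (1 + b)) = 9 - (1 + 2*b) = 9 + (-1 - 2*b) = 8 - 2*b)
n(V) = -5/3 (n(V) = -3 + (⅓)*4 = -3 + 4/3 = -5/3)
l = -23/3 (l = -5/3 - 2*3 = -5/3 - 6 = -23/3 ≈ -7.6667)
z(k) = 2*k*(1 + k) (z(k) = (k + k)*(k + 1) = (2*k)*(1 + k) = 2*k*(1 + k))
Q(9)*z(l) = (8 - 2*9)*(2*(-23/3)*(1 - 23/3)) = (8 - 18)*(2*(-23/3)*(-20/3)) = -10*920/9 = -9200/9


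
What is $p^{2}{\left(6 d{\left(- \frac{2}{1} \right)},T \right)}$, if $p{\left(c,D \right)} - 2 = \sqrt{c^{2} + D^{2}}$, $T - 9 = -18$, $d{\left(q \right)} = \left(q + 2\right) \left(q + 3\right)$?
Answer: $121$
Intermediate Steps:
$d{\left(q \right)} = \left(2 + q\right) \left(3 + q\right)$
$T = -9$ ($T = 9 - 18 = -9$)
$p{\left(c,D \right)} = 2 + \sqrt{D^{2} + c^{2}}$ ($p{\left(c,D \right)} = 2 + \sqrt{c^{2} + D^{2}} = 2 + \sqrt{D^{2} + c^{2}}$)
$p^{2}{\left(6 d{\left(- \frac{2}{1} \right)},T \right)} = \left(2 + \sqrt{\left(-9\right)^{2} + \left(6 \left(6 + \left(- \frac{2}{1}\right)^{2} + 5 \left(- \frac{2}{1}\right)\right)\right)^{2}}\right)^{2} = \left(2 + \sqrt{81 + \left(6 \left(6 + \left(\left(-2\right) 1\right)^{2} + 5 \left(\left(-2\right) 1\right)\right)\right)^{2}}\right)^{2} = \left(2 + \sqrt{81 + \left(6 \left(6 + \left(-2\right)^{2} + 5 \left(-2\right)\right)\right)^{2}}\right)^{2} = \left(2 + \sqrt{81 + \left(6 \left(6 + 4 - 10\right)\right)^{2}}\right)^{2} = \left(2 + \sqrt{81 + \left(6 \cdot 0\right)^{2}}\right)^{2} = \left(2 + \sqrt{81 + 0^{2}}\right)^{2} = \left(2 + \sqrt{81 + 0}\right)^{2} = \left(2 + \sqrt{81}\right)^{2} = \left(2 + 9\right)^{2} = 11^{2} = 121$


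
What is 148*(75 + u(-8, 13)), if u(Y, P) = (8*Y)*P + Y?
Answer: -113220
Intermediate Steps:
u(Y, P) = Y + 8*P*Y (u(Y, P) = 8*P*Y + Y = Y + 8*P*Y)
148*(75 + u(-8, 13)) = 148*(75 - 8*(1 + 8*13)) = 148*(75 - 8*(1 + 104)) = 148*(75 - 8*105) = 148*(75 - 840) = 148*(-765) = -113220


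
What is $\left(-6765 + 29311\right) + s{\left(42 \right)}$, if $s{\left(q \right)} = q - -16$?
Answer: $22604$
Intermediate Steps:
$s{\left(q \right)} = 16 + q$ ($s{\left(q \right)} = q + 16 = 16 + q$)
$\left(-6765 + 29311\right) + s{\left(42 \right)} = \left(-6765 + 29311\right) + \left(16 + 42\right) = 22546 + 58 = 22604$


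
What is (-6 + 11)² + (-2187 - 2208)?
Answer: -4370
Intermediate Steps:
(-6 + 11)² + (-2187 - 2208) = 5² - 4395 = 25 - 4395 = -4370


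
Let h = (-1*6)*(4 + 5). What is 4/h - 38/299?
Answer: -1624/8073 ≈ -0.20116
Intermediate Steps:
h = -54 (h = -6*9 = -54)
4/h - 38/299 = 4/(-54) - 38/299 = 4*(-1/54) - 38*1/299 = -2/27 - 38/299 = -1624/8073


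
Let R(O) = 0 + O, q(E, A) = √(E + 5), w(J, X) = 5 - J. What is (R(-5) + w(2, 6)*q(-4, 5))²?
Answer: 4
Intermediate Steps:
q(E, A) = √(5 + E)
R(O) = O
(R(-5) + w(2, 6)*q(-4, 5))² = (-5 + (5 - 1*2)*√(5 - 4))² = (-5 + (5 - 2)*√1)² = (-5 + 3*1)² = (-5 + 3)² = (-2)² = 4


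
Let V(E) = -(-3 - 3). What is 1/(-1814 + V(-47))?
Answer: -1/1808 ≈ -0.00055310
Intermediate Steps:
V(E) = 6 (V(E) = -1*(-6) = 6)
1/(-1814 + V(-47)) = 1/(-1814 + 6) = 1/(-1808) = -1/1808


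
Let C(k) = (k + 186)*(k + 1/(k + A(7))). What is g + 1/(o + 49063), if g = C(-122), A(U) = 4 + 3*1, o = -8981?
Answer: -35992994573/4609430 ≈ -7808.6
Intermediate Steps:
A(U) = 7 (A(U) = 4 + 3 = 7)
C(k) = (186 + k)*(k + 1/(7 + k)) (C(k) = (k + 186)*(k + 1/(k + 7)) = (186 + k)*(k + 1/(7 + k)))
g = -897984/115 (g = (186 + (-122)**3 + 193*(-122)**2 + 1303*(-122))/(7 - 122) = (186 - 1815848 + 193*14884 - 158966)/(-115) = -(186 - 1815848 + 2872612 - 158966)/115 = -1/115*897984 = -897984/115 ≈ -7808.6)
g + 1/(o + 49063) = -897984/115 + 1/(-8981 + 49063) = -897984/115 + 1/40082 = -35992994573/4609430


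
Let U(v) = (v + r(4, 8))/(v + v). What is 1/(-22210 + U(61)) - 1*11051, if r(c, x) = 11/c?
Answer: -119773224963/10838225 ≈ -11051.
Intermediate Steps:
U(v) = (11/4 + v)/(2*v) (U(v) = (v + 11/4)/(v + v) = (v + 11*(¼))/((2*v)) = (v + 11/4)*(1/(2*v)) = (11/4 + v)*(1/(2*v)) = (11/4 + v)/(2*v))
1/(-22210 + U(61)) - 1*11051 = 1/(-22210 + (⅛)*(11 + 4*61)/61) - 1*11051 = 1/(-22210 + (⅛)*(1/61)*(11 + 244)) - 11051 = 1/(-22210 + (⅛)*(1/61)*255) - 11051 = 1/(-22210 + 255/488) - 11051 = 1/(-10838225/488) - 11051 = -488/10838225 - 11051 = -119773224963/10838225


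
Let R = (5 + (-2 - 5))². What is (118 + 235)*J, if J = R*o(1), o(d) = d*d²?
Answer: 1412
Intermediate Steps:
o(d) = d³
R = 4 (R = (5 - 7)² = (-2)² = 4)
J = 4 (J = 4*1³ = 4*1 = 4)
(118 + 235)*J = (118 + 235)*4 = 353*4 = 1412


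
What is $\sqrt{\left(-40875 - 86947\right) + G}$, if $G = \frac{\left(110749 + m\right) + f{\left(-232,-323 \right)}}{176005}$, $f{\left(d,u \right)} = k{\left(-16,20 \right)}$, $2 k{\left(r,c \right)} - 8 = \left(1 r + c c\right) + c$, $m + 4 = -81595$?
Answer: $\frac{i \sqrt{3959634075112770}}{176005} \approx 357.52 i$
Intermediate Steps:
$m = -81599$ ($m = -4 - 81595 = -81599$)
$k{\left(r,c \right)} = 4 + \frac{c}{2} + \frac{r}{2} + \frac{c^{2}}{2}$ ($k{\left(r,c \right)} = 4 + \frac{\left(1 r + c c\right) + c}{2} = 4 + \frac{\left(r + c^{2}\right) + c}{2} = 4 + \frac{c + r + c^{2}}{2} = 4 + \left(\frac{c}{2} + \frac{r}{2} + \frac{c^{2}}{2}\right) = 4 + \frac{c}{2} + \frac{r}{2} + \frac{c^{2}}{2}$)
$f{\left(d,u \right)} = 206$ ($f{\left(d,u \right)} = 4 + \frac{1}{2} \cdot 20 + \frac{1}{2} \left(-16\right) + \frac{20^{2}}{2} = 4 + 10 - 8 + \frac{1}{2} \cdot 400 = 4 + 10 - 8 + 200 = 206$)
$G = \frac{29356}{176005}$ ($G = \frac{\left(110749 - 81599\right) + 206}{176005} = \left(29150 + 206\right) \frac{1}{176005} = 29356 \cdot \frac{1}{176005} = \frac{29356}{176005} \approx 0.16679$)
$\sqrt{\left(-40875 - 86947\right) + G} = \sqrt{\left(-40875 - 86947\right) + \frac{29356}{176005}} = \sqrt{-127822 + \frac{29356}{176005}} = \sqrt{- \frac{22497281754}{176005}} = \frac{i \sqrt{3959634075112770}}{176005}$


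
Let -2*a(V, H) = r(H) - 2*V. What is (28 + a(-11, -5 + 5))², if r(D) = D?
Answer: 289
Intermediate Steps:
a(V, H) = V - H/2 (a(V, H) = -(H - 2*V)/2 = V - H/2)
(28 + a(-11, -5 + 5))² = (28 + (-11 - (-5 + 5)/2))² = (28 + (-11 - ½*0))² = (28 + (-11 + 0))² = (28 - 11)² = 17² = 289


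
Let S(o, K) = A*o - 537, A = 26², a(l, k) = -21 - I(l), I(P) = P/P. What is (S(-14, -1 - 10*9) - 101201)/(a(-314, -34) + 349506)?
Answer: -55601/174742 ≈ -0.31819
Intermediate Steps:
I(P) = 1
a(l, k) = -22 (a(l, k) = -21 - 1*1 = -21 - 1 = -22)
A = 676
S(o, K) = -537 + 676*o (S(o, K) = 676*o - 537 = -537 + 676*o)
(S(-14, -1 - 10*9) - 101201)/(a(-314, -34) + 349506) = ((-537 + 676*(-14)) - 101201)/(-22 + 349506) = ((-537 - 9464) - 101201)/349484 = (-10001 - 101201)*(1/349484) = -111202*1/349484 = -55601/174742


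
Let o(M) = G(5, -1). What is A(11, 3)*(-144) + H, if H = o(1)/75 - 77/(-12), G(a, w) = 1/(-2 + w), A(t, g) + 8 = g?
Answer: 653771/900 ≈ 726.41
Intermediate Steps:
A(t, g) = -8 + g
o(M) = -1/3 (o(M) = 1/(-2 - 1) = 1/(-3) = -1/3)
H = 5771/900 (H = -1/3/75 - 77/(-12) = -1/3*1/75 - 77*(-1/12) = -1/225 + 77/12 = 5771/900 ≈ 6.4122)
A(11, 3)*(-144) + H = (-8 + 3)*(-144) + 5771/900 = -5*(-144) + 5771/900 = 720 + 5771/900 = 653771/900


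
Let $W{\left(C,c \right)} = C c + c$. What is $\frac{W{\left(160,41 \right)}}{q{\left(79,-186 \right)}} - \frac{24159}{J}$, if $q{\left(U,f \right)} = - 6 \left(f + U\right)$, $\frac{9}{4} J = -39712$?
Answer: $\frac{594073175}{50990208} \approx 11.651$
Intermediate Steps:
$W{\left(C,c \right)} = c + C c$
$J = - \frac{158848}{9}$ ($J = \frac{4}{9} \left(-39712\right) = - \frac{158848}{9} \approx -17650.0$)
$q{\left(U,f \right)} = - 6 U - 6 f$ ($q{\left(U,f \right)} = - 6 \left(U + f\right) = - 6 U - 6 f$)
$\frac{W{\left(160,41 \right)}}{q{\left(79,-186 \right)}} - \frac{24159}{J} = \frac{41 \left(1 + 160\right)}{\left(-6\right) 79 - -1116} - \frac{24159}{- \frac{158848}{9}} = \frac{41 \cdot 161}{-474 + 1116} - - \frac{217431}{158848} = \frac{6601}{642} + \frac{217431}{158848} = \frac{594073175}{50990208}$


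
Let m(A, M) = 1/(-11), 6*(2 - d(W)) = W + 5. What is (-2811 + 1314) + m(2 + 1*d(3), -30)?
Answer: -16468/11 ≈ -1497.1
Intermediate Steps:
d(W) = 7/6 - W/6 (d(W) = 2 - (W + 5)/6 = 2 - (5 + W)/6 = 2 + (-⅚ - W/6) = 7/6 - W/6)
m(A, M) = -1/11
(-2811 + 1314) + m(2 + 1*d(3), -30) = (-2811 + 1314) - 1/11 = -1497 - 1/11 = -16468/11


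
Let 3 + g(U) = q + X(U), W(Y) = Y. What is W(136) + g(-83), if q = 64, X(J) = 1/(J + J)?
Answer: 32701/166 ≈ 196.99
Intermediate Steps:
X(J) = 1/(2*J)
g(U) = 61 + 1/(2*U) (g(U) = -3 + (64 + 1/(2*U)) = 61 + 1/(2*U))
W(136) + g(-83) = 136 + (61 + (½)/(-83)) = 136 + (61 + (½)*(-1/83)) = 136 + (61 - 1/166) = 136 + 10125/166 = 32701/166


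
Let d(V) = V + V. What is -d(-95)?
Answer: 190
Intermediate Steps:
d(V) = 2*V
-d(-95) = -2*(-95) = -1*(-190) = 190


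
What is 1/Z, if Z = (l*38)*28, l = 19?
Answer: 1/20216 ≈ 4.9466e-5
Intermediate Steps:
Z = 20216 (Z = (19*38)*28 = 722*28 = 20216)
1/Z = 1/20216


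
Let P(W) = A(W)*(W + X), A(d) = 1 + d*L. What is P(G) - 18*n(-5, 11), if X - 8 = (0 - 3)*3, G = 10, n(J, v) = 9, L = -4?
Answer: -513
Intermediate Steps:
X = -1 (X = 8 + (0 - 3)*3 = 8 - 3*3 = 8 - 9 = -1)
A(d) = 1 - 4*d (A(d) = 1 + d*(-4) = 1 - 4*d)
P(W) = (1 - 4*W)*(-1 + W) (P(W) = (1 - 4*W)*(W - 1) = (1 - 4*W)*(-1 + W))
P(G) - 18*n(-5, 11) = -(-1 + 10)*(-1 + 4*10) - 18*9 = -1*9*(-1 + 40) - 162 = -1*9*39 - 162 = -351 - 162 = -513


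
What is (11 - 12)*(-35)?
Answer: 35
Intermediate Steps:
(11 - 12)*(-35) = -1*(-35) = 35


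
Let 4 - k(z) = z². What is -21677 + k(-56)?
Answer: -24809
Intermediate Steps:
k(z) = 4 - z²
-21677 + k(-56) = -21677 + (4 - 1*(-56)²) = -21677 + (4 - 1*3136) = -21677 + (4 - 3136) = -21677 - 3132 = -24809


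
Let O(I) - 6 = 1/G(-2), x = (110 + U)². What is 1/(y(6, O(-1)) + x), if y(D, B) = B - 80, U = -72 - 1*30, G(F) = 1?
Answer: -⅑ ≈ -0.11111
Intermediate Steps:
U = -102 (U = -72 - 30 = -102)
x = 64 (x = (110 - 102)² = 8² = 64)
O(I) = 7 (O(I) = 6 + 1/1 = 6 + 1 = 7)
y(D, B) = -80 + B
1/(y(6, O(-1)) + x) = 1/((-80 + 7) + 64) = 1/(-73 + 64) = 1/(-9) = -⅑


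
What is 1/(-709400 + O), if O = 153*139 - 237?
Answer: -1/688370 ≈ -1.4527e-6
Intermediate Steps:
O = 21030 (O = 21267 - 237 = 21030)
1/(-709400 + O) = 1/(-709400 + 21030) = 1/(-688370) = -1/688370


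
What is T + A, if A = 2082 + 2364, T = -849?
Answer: 3597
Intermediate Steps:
A = 4446
T + A = -849 + 4446 = 3597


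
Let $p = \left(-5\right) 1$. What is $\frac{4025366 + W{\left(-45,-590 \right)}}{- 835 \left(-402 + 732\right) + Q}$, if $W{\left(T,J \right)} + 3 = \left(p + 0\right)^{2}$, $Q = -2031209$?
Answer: $- \frac{4025388}{2306759} \approx -1.745$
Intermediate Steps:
$p = -5$
$W{\left(T,J \right)} = 22$ ($W{\left(T,J \right)} = -3 + \left(-5 + 0\right)^{2} = -3 + \left(-5\right)^{2} = -3 + 25 = 22$)
$\frac{4025366 + W{\left(-45,-590 \right)}}{- 835 \left(-402 + 732\right) + Q} = \frac{4025366 + 22}{- 835 \left(-402 + 732\right) - 2031209} = \frac{4025388}{\left(-835\right) 330 - 2031209} = \frac{4025388}{-275550 - 2031209} = \frac{4025388}{-2306759} = 4025388 \left(- \frac{1}{2306759}\right) = - \frac{4025388}{2306759}$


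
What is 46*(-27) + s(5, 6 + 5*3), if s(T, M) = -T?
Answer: -1247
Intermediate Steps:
46*(-27) + s(5, 6 + 5*3) = 46*(-27) - 1*5 = -1242 - 5 = -1247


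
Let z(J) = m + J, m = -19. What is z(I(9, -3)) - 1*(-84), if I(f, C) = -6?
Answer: 59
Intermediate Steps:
z(J) = -19 + J
z(I(9, -3)) - 1*(-84) = (-19 - 6) - 1*(-84) = -25 + 84 = 59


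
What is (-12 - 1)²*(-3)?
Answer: -507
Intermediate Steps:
(-12 - 1)²*(-3) = (-13)²*(-3) = 169*(-3) = -507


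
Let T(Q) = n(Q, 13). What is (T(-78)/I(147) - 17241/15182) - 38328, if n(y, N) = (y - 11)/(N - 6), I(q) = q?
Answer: -598789763371/15622278 ≈ -38329.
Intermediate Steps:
n(y, N) = (-11 + y)/(-6 + N)
T(Q) = -11/7 + Q/7 (T(Q) = (-11 + Q)/(-6 + 13) = (-11 + Q)/7 = -11/7 + Q/7)
(T(-78)/I(147) - 17241/15182) - 38328 = ((-11/7 + (⅐)*(-78))/147 - 17241/15182) - 38328 = ((-11/7 - 78/7)*(1/147) - 17241*1/15182) - 38328 = (-89/7*1/147 - 17241/15182) - 38328 = (-89/1029 - 17241/15182) - 38328 = -19092187/15622278 - 38328 = -598789763371/15622278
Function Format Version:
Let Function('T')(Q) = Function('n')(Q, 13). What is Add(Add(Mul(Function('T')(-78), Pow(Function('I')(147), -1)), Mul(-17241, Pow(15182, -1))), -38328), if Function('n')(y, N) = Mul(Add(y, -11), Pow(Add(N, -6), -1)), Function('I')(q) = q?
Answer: Rational(-598789763371, 15622278) ≈ -38329.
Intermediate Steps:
Function('n')(y, N) = Mul(Pow(Add(-6, N), -1), Add(-11, y)) (Function('n')(y, N) = Mul(Add(-11, y), Pow(Add(-6, N), -1)) = Mul(Pow(Add(-6, N), -1), Add(-11, y)))
Function('T')(Q) = Add(Rational(-11, 7), Mul(Rational(1, 7), Q)) (Function('T')(Q) = Mul(Pow(Add(-6, 13), -1), Add(-11, Q)) = Mul(Pow(7, -1), Add(-11, Q)) = Mul(Rational(1, 7), Add(-11, Q)) = Add(Rational(-11, 7), Mul(Rational(1, 7), Q)))
Add(Add(Mul(Function('T')(-78), Pow(Function('I')(147), -1)), Mul(-17241, Pow(15182, -1))), -38328) = Add(Add(Mul(Add(Rational(-11, 7), Mul(Rational(1, 7), -78)), Pow(147, -1)), Mul(-17241, Pow(15182, -1))), -38328) = Add(Add(Mul(Add(Rational(-11, 7), Rational(-78, 7)), Rational(1, 147)), Mul(-17241, Rational(1, 15182))), -38328) = Add(Add(Mul(Rational(-89, 7), Rational(1, 147)), Rational(-17241, 15182)), -38328) = Add(Add(Rational(-89, 1029), Rational(-17241, 15182)), -38328) = Add(Rational(-19092187, 15622278), -38328) = Rational(-598789763371, 15622278)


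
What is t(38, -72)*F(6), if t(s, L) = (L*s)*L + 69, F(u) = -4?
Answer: -788244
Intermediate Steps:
t(s, L) = 69 + s*L**2 (t(s, L) = s*L**2 + 69 = 69 + s*L**2)
t(38, -72)*F(6) = (69 + 38*(-72)**2)*(-4) = (69 + 38*5184)*(-4) = (69 + 196992)*(-4) = 197061*(-4) = -788244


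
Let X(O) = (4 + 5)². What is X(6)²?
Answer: 6561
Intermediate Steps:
X(O) = 81 (X(O) = 9² = 81)
X(6)² = 81² = 6561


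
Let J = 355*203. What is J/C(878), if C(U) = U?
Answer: 72065/878 ≈ 82.079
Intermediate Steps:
J = 72065
J/C(878) = 72065/878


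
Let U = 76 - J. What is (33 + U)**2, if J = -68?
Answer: 31329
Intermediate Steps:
U = 144 (U = 76 - 1*(-68) = 76 + 68 = 144)
(33 + U)**2 = (33 + 144)**2 = 177**2 = 31329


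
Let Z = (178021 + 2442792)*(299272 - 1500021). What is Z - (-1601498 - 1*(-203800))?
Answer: -3146937191239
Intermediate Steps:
Z = -3146938588937 (Z = 2620813*(-1200749) = -3146938588937)
Z - (-1601498 - 1*(-203800)) = -3146938588937 - (-1601498 - 1*(-203800)) = -3146938588937 - (-1601498 + 203800) = -3146938588937 - 1*(-1397698) = -3146938588937 + 1397698 = -3146937191239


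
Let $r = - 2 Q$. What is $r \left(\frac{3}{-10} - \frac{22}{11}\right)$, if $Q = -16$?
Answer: $- \frac{368}{5} \approx -73.6$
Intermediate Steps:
$r = 32$ ($r = \left(-2\right) \left(-16\right) = 32$)
$r \left(\frac{3}{-10} - \frac{22}{11}\right) = 32 \left(\frac{3}{-10} - \frac{22}{11}\right) = 32 \left(3 \left(- \frac{1}{10}\right) - 2\right) = 32 \left(- \frac{3}{10} - 2\right) = 32 \left(- \frac{23}{10}\right) = - \frac{368}{5}$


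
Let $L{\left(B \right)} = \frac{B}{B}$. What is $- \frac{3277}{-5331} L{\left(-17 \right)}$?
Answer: $\frac{3277}{5331} \approx 0.61471$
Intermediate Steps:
$L{\left(B \right)} = 1$
$- \frac{3277}{-5331} L{\left(-17 \right)} = - \frac{3277}{-5331} \cdot 1 = \left(-3277\right) \left(- \frac{1}{5331}\right) 1 = \frac{3277}{5331} \cdot 1 = \frac{3277}{5331}$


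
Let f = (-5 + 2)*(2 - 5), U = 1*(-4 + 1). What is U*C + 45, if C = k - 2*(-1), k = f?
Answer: 12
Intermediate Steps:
U = -3 (U = 1*(-3) = -3)
f = 9 (f = -3*(-3) = 9)
k = 9
C = 11 (C = 9 - 2*(-1) = 9 + 2 = 11)
U*C + 45 = -3*11 + 45 = -33 + 45 = 12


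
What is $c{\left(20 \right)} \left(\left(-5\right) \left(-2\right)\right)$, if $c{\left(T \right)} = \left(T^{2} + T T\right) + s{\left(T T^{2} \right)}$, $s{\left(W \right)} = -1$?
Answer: $7990$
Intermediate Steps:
$c{\left(T \right)} = -1 + 2 T^{2}$ ($c{\left(T \right)} = \left(T^{2} + T T\right) - 1 = \left(T^{2} + T^{2}\right) - 1 = 2 T^{2} - 1 = -1 + 2 T^{2}$)
$c{\left(20 \right)} \left(\left(-5\right) \left(-2\right)\right) = \left(-1 + 2 \cdot 20^{2}\right) \left(\left(-5\right) \left(-2\right)\right) = \left(-1 + 2 \cdot 400\right) 10 = \left(-1 + 800\right) 10 = 799 \cdot 10 = 7990$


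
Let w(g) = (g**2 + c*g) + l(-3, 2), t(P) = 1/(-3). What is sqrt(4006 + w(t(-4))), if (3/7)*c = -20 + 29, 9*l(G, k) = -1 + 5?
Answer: 2*sqrt(8999)/3 ≈ 63.242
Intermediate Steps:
l(G, k) = 4/9 (l(G, k) = (-1 + 5)/9 = (1/9)*4 = 4/9)
c = 21 (c = 7*(-20 + 29)/3 = (7/3)*9 = 21)
t(P) = -1/3
w(g) = 4/9 + g**2 + 21*g (w(g) = (g**2 + 21*g) + 4/9 = 4/9 + g**2 + 21*g)
sqrt(4006 + w(t(-4))) = sqrt(4006 + (4/9 + (-1/3)**2 + 21*(-1/3))) = sqrt(4006 + (4/9 + 1/9 - 7)) = sqrt(4006 - 58/9) = sqrt(35996/9) = 2*sqrt(8999)/3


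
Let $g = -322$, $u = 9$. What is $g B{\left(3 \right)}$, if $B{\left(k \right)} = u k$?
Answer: $-8694$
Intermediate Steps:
$B{\left(k \right)} = 9 k$
$g B{\left(3 \right)} = - 322 \cdot 9 \cdot 3 = \left(-322\right) 27 = -8694$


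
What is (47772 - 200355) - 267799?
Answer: -420382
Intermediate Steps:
(47772 - 200355) - 267799 = -152583 - 267799 = -420382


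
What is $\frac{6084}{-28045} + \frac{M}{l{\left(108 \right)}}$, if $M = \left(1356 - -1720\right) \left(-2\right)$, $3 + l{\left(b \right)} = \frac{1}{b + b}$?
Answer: $\frac{37263157092}{18145115} \approx 2053.6$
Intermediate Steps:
$l{\left(b \right)} = -3 + \frac{1}{2 b}$ ($l{\left(b \right)} = -3 + \frac{1}{b + b} = -3 + \frac{1}{2 b}$)
$M = -6152$ ($M = \left(1356 + 1720\right) \left(-2\right) = 3076 \left(-2\right) = -6152$)
$\frac{6084}{-28045} + \frac{M}{l{\left(108 \right)}} = \frac{6084}{-28045} - \frac{6152}{-3 + \frac{1}{2 \cdot 108}} = 6084 \left(- \frac{1}{28045}\right) - \frac{6152}{-3 + \frac{1}{2} \cdot \frac{1}{108}} = - \frac{6084}{28045} - \frac{6152}{-3 + \frac{1}{216}} = - \frac{6084}{28045} - \frac{6152}{- \frac{647}{216}} = - \frac{6084}{28045} - - \frac{1328832}{647} = - \frac{6084}{28045} + \frac{1328832}{647} = \frac{37263157092}{18145115}$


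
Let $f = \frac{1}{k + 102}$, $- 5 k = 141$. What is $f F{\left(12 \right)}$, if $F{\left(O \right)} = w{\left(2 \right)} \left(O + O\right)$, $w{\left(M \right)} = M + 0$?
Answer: $\frac{80}{123} \approx 0.65041$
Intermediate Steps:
$w{\left(M \right)} = M$
$k = - \frac{141}{5}$ ($k = \left(- \frac{1}{5}\right) 141 = - \frac{141}{5} \approx -28.2$)
$f = \frac{5}{369}$ ($f = \frac{1}{- \frac{141}{5} + 102} = \frac{1}{\frac{369}{5}} = \frac{5}{369} \approx 0.01355$)
$F{\left(O \right)} = 4 O$ ($F{\left(O \right)} = 2 \left(O + O\right) = 2 \cdot 2 O = 4 O$)
$f F{\left(12 \right)} = \frac{5 \cdot 4 \cdot 12}{369} = \frac{5}{369} \cdot 48 = \frac{80}{123}$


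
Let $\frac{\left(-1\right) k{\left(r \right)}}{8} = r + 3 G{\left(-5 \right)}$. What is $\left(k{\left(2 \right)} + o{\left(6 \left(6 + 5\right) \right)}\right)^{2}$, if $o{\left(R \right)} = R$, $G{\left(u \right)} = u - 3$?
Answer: $58564$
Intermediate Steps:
$G{\left(u \right)} = -3 + u$ ($G{\left(u \right)} = u - 3 = -3 + u$)
$k{\left(r \right)} = 192 - 8 r$ ($k{\left(r \right)} = - 8 \left(r + 3 \left(-3 - 5\right)\right) = - 8 \left(r + 3 \left(-8\right)\right) = - 8 \left(r - 24\right) = - 8 \left(-24 + r\right) = 192 - 8 r$)
$\left(k{\left(2 \right)} + o{\left(6 \left(6 + 5\right) \right)}\right)^{2} = \left(\left(192 - 16\right) + 6 \left(6 + 5\right)\right)^{2} = \left(\left(192 - 16\right) + 6 \cdot 11\right)^{2} = \left(176 + 66\right)^{2} = 242^{2} = 58564$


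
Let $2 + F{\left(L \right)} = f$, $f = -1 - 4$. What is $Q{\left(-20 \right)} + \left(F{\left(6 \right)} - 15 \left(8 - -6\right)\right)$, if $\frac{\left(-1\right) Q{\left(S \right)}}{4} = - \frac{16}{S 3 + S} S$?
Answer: $-201$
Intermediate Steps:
$f = -5$ ($f = -1 - 4 = -5$)
$F{\left(L \right)} = -7$ ($F{\left(L \right)} = -2 - 5 = -7$)
$Q{\left(S \right)} = 16$ ($Q{\left(S \right)} = - 4 - \frac{16}{S 3 + S} S = - 4 - \frac{16}{3 S + S} S = - 4 - \frac{16}{4 S} S = - 4 - 16 \frac{1}{4 S} S = - 4 - \frac{4}{S} S = \left(-4\right) \left(-4\right) = 16$)
$Q{\left(-20 \right)} + \left(F{\left(6 \right)} - 15 \left(8 - -6\right)\right) = 16 - \left(7 + 15 \left(8 - -6\right)\right) = 16 - \left(7 + 15 \left(8 + 6\right)\right) = 16 - 217 = -201$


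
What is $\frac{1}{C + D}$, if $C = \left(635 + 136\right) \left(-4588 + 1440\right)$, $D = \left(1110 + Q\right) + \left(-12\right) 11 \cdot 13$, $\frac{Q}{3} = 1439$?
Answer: $- \frac{1}{2423397} \approx -4.1264 \cdot 10^{-7}$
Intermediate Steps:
$Q = 4317$ ($Q = 3 \cdot 1439 = 4317$)
$D = 3711$ ($D = \left(1110 + 4317\right) + \left(-12\right) 11 \cdot 13 = 5427 - 1716 = 3711$)
$C = -2427108$ ($C = 771 \left(-3148\right) = -2427108$)
$\frac{1}{C + D} = \frac{1}{-2427108 + 3711} = \frac{1}{-2423397} = - \frac{1}{2423397}$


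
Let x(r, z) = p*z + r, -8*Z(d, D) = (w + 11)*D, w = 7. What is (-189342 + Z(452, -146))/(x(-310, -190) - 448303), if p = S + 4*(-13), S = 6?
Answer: 378027/879746 ≈ 0.42970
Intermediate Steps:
p = -46 (p = 6 + 4*(-13) = 6 - 52 = -46)
Z(d, D) = -9*D/4 (Z(d, D) = -(7 + 11)*D/8 = -9*D/4)
x(r, z) = r - 46*z (x(r, z) = -46*z + r = r - 46*z)
(-189342 + Z(452, -146))/(x(-310, -190) - 448303) = (-189342 - 9/4*(-146))/((-310 - 46*(-190)) - 448303) = (-189342 + 657/2)/((-310 + 8740) - 448303) = -378027/(2*(8430 - 448303)) = -378027/2/(-439873) = -378027/2*(-1/439873) = 378027/879746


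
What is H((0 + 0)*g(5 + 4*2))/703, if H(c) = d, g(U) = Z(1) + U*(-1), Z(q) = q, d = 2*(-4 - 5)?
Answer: -18/703 ≈ -0.025605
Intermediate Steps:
d = -18 (d = 2*(-9) = -18)
g(U) = 1 - U (g(U) = 1 + U*(-1) = 1 - U)
H(c) = -18
H((0 + 0)*g(5 + 4*2))/703 = -18/703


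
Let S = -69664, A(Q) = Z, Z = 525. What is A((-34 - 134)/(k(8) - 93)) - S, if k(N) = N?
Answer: 70189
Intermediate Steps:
A(Q) = 525
A((-34 - 134)/(k(8) - 93)) - S = 525 - 1*(-69664) = 525 + 69664 = 70189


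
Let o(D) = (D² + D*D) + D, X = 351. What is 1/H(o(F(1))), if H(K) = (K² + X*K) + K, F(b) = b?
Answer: 1/1065 ≈ 0.00093897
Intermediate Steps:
o(D) = D + 2*D² (o(D) = (D² + D²) + D = 2*D² + D = D + 2*D²)
H(K) = K² + 352*K (H(K) = (K² + 351*K) + K = K² + 352*K)
1/H(o(F(1))) = 1/((1*(1 + 2*1))*(352 + 1*(1 + 2*1))) = 1/((1*(1 + 2))*(352 + 1*(1 + 2))) = 1/((1*3)*(352 + 1*3)) = 1/(3*(352 + 3)) = 1/(3*355) = 1/1065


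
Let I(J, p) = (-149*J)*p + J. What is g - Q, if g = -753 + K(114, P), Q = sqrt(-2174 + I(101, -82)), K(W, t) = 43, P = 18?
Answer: -710 - sqrt(1231945) ≈ -1819.9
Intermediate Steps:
I(J, p) = J - 149*J*p (I(J, p) = -149*J*p + J = J - 149*J*p)
Q = sqrt(1231945) (Q = sqrt(-2174 + 101*(1 - 149*(-82))) = sqrt(-2174 + 101*(1 + 12218)) = sqrt(-2174 + 101*12219) = sqrt(-2174 + 1234119) = sqrt(1231945) ≈ 1109.9)
g = -710 (g = -753 + 43 = -710)
g - Q = -710 - sqrt(1231945)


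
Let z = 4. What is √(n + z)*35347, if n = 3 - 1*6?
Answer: 35347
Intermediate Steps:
n = -3 (n = 3 - 6 = -3)
√(n + z)*35347 = √(-3 + 4)*35347 = √1*35347 = 1*35347 = 35347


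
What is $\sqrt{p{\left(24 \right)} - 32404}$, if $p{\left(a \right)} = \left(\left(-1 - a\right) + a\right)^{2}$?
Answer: $i \sqrt{32403} \approx 180.01 i$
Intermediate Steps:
$p{\left(a \right)} = 1$ ($p{\left(a \right)} = \left(-1\right)^{2} = 1$)
$\sqrt{p{\left(24 \right)} - 32404} = \sqrt{1 - 32404} = \sqrt{-32403} = i \sqrt{32403}$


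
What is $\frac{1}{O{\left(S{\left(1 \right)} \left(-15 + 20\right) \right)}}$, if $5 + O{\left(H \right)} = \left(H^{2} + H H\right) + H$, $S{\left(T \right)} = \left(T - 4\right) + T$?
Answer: $\frac{1}{185} \approx 0.0054054$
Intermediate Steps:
$S{\left(T \right)} = -4 + 2 T$ ($S{\left(T \right)} = \left(-4 + T\right) + T = -4 + 2 T$)
$O{\left(H \right)} = -5 + H + 2 H^{2}$ ($O{\left(H \right)} = -5 + \left(\left(H^{2} + H H\right) + H\right) = -5 + \left(\left(H^{2} + H^{2}\right) + H\right) = -5 + \left(2 H^{2} + H\right) = -5 + \left(H + 2 H^{2}\right) = -5 + H + 2 H^{2}$)
$\frac{1}{O{\left(S{\left(1 \right)} \left(-15 + 20\right) \right)}} = \frac{1}{-5 + \left(-4 + 2 \cdot 1\right) \left(-15 + 20\right) + 2 \left(\left(-4 + 2 \cdot 1\right) \left(-15 + 20\right)\right)^{2}} = \frac{1}{-5 + \left(-4 + 2\right) 5 + 2 \left(\left(-4 + 2\right) 5\right)^{2}} = \frac{1}{-5 - 10 + 2 \left(\left(-2\right) 5\right)^{2}} = \frac{1}{-5 - 10 + 2 \left(-10\right)^{2}} = \frac{1}{-5 - 10 + 2 \cdot 100} = \frac{1}{-5 - 10 + 200} = \frac{1}{185}$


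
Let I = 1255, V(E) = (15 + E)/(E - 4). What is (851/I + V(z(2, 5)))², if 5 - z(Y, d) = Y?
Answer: 472584121/1575025 ≈ 300.05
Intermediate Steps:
z(Y, d) = 5 - Y
V(E) = (15 + E)/(-4 + E)
(851/I + V(z(2, 5)))² = (851/1255 + (15 + (5 - 1*2))/(-4 + (5 - 1*2)))² = (851*(1/1255) + (15 + (5 - 2))/(-4 + (5 - 2)))² = (851/1255 + (15 + 3)/(-4 + 3))² = (851/1255 + 18/(-1))² = (851/1255 - 1*18)² = (851/1255 - 18)² = (-21739/1255)² = 472584121/1575025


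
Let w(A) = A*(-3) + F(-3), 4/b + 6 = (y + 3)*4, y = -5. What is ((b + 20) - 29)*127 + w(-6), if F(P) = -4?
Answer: -8157/7 ≈ -1165.3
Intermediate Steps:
b = -2/7 (b = 4/(-6 + (-5 + 3)*4) = 4/(-6 - 2*4) = 4/(-6 - 8) = 4/(-14) = 4*(-1/14) = -2/7 ≈ -0.28571)
w(A) = -4 - 3*A (w(A) = A*(-3) - 4 = -3*A - 4 = -4 - 3*A)
((b + 20) - 29)*127 + w(-6) = ((-2/7 + 20) - 29)*127 + (-4 - 3*(-6)) = (138/7 - 29)*127 + (-4 + 18) = -65/7*127 + 14 = -8255/7 + 14 = -8157/7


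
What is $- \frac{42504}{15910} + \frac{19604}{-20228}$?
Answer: $- \frac{11266063}{3094495} \approx -3.6407$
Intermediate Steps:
$- \frac{42504}{15910} + \frac{19604}{-20228} = \left(-42504\right) \frac{1}{15910} + 19604 \left(- \frac{1}{20228}\right) = - \frac{21252}{7955} - \frac{377}{389} = - \frac{11266063}{3094495}$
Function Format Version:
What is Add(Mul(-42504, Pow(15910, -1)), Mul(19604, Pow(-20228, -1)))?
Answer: Rational(-11266063, 3094495) ≈ -3.6407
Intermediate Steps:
Add(Mul(-42504, Pow(15910, -1)), Mul(19604, Pow(-20228, -1))) = Add(Mul(-42504, Rational(1, 15910)), Mul(19604, Rational(-1, 20228))) = Add(Rational(-21252, 7955), Rational(-377, 389)) = Rational(-11266063, 3094495)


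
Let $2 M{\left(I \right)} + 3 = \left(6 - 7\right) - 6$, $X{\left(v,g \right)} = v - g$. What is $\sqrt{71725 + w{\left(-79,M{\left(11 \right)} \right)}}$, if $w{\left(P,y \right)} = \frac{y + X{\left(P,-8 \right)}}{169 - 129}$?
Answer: $\frac{\sqrt{7172310}}{10} \approx 267.81$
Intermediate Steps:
$M{\left(I \right)} = -5$ ($M{\left(I \right)} = - \frac{3}{2} + \frac{\left(6 - 7\right) - 6}{2} = - \frac{3}{2} + \frac{-1 - 6}{2} = - \frac{3}{2} + \frac{1}{2} \left(-7\right) = - \frac{3}{2} - \frac{7}{2} = -5$)
$w{\left(P,y \right)} = \frac{1}{5} + \frac{P}{40} + \frac{y}{40}$ ($w{\left(P,y \right)} = \frac{y + \left(P - -8\right)}{169 - 129} = \frac{y + \left(P + 8\right)}{40} = \left(y + \left(8 + P\right)\right) \frac{1}{40} = \left(8 + P + y\right) \frac{1}{40} = \frac{1}{5} + \frac{P}{40} + \frac{y}{40}$)
$\sqrt{71725 + w{\left(-79,M{\left(11 \right)} \right)}} = \sqrt{71725 + \left(\frac{1}{5} + \frac{1}{40} \left(-79\right) + \frac{1}{40} \left(-5\right)\right)} = \sqrt{71725 - \frac{19}{10}} = \sqrt{\frac{717231}{10}} = \frac{\sqrt{7172310}}{10}$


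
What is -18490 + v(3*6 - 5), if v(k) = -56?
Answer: -18546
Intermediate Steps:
-18490 + v(3*6 - 5) = -18490 - 56 = -18546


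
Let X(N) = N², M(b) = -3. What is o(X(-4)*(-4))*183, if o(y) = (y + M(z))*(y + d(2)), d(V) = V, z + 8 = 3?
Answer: 760182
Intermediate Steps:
z = -5 (z = -8 + 3 = -5)
o(y) = (-3 + y)*(2 + y) (o(y) = (y - 3)*(y + 2) = (-3 + y)*(2 + y))
o(X(-4)*(-4))*183 = (-6 + ((-4)²*(-4))² - (-4)²*(-4))*183 = (-6 + (16*(-4))² - 16*(-4))*183 = (-6 + (-64)² - 1*(-64))*183 = (-6 + 4096 + 64)*183 = 4154*183 = 760182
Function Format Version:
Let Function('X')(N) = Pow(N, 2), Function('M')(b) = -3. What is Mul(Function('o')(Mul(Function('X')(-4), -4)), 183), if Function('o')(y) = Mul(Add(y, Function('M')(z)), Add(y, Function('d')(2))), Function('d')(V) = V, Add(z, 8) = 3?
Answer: 760182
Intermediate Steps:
z = -5 (z = Add(-8, 3) = -5)
Function('o')(y) = Mul(Add(-3, y), Add(2, y)) (Function('o')(y) = Mul(Add(y, -3), Add(y, 2)) = Mul(Add(-3, y), Add(2, y)))
Mul(Function('o')(Mul(Function('X')(-4), -4)), 183) = Mul(Add(-6, Pow(Mul(Pow(-4, 2), -4), 2), Mul(-1, Mul(Pow(-4, 2), -4))), 183) = Mul(Add(-6, Pow(Mul(16, -4), 2), Mul(-1, Mul(16, -4))), 183) = Mul(Add(-6, Pow(-64, 2), Mul(-1, -64)), 183) = Mul(Add(-6, 4096, 64), 183) = Mul(4154, 183) = 760182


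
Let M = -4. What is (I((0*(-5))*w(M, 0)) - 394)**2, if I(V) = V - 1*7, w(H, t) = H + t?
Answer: 160801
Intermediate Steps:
I(V) = -7 + V (I(V) = V - 7 = -7 + V)
(I((0*(-5))*w(M, 0)) - 394)**2 = ((-7 + (0*(-5))*(-4 + 0)) - 394)**2 = ((-7 + 0*(-4)) - 394)**2 = ((-7 + 0) - 394)**2 = (-7 - 394)**2 = (-401)**2 = 160801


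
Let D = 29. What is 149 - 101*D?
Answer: -2780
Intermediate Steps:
149 - 101*D = 149 - 101*29 = 149 - 2929 = -2780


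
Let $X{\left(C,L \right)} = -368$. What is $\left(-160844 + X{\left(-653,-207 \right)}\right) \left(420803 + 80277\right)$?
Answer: $-80780108960$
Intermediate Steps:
$\left(-160844 + X{\left(-653,-207 \right)}\right) \left(420803 + 80277\right) = \left(-160844 - 368\right) \left(420803 + 80277\right) = \left(-161212\right) 501080 = -80780108960$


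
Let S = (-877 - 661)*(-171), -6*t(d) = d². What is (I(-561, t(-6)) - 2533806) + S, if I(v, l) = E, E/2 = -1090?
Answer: -2272988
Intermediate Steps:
E = -2180 (E = 2*(-1090) = -2180)
t(d) = -d²/6
S = 262998 (S = -1538*(-171) = 262998)
I(v, l) = -2180
(I(-561, t(-6)) - 2533806) + S = (-2180 - 2533806) + 262998 = -2535986 + 262998 = -2272988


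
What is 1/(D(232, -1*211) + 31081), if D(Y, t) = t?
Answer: 1/30870 ≈ 3.2394e-5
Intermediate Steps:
1/(D(232, -1*211) + 31081) = 1/(-1*211 + 31081) = 1/(-211 + 31081) = 1/30870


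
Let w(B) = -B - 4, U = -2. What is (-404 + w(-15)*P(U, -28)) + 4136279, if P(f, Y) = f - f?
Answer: 4135875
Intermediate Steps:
P(f, Y) = 0
w(B) = -4 - B
(-404 + w(-15)*P(U, -28)) + 4136279 = (-404 + (-4 - 1*(-15))*0) + 4136279 = (-404 + (-4 + 15)*0) + 4136279 = (-404 + 11*0) + 4136279 = (-404 + 0) + 4136279 = -404 + 4136279 = 4135875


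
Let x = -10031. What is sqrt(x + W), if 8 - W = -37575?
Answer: 4*sqrt(1722) ≈ 165.99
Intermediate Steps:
W = 37583 (W = 8 - 1*(-37575) = 8 + 37575 = 37583)
sqrt(x + W) = sqrt(-10031 + 37583) = sqrt(27552) = 4*sqrt(1722)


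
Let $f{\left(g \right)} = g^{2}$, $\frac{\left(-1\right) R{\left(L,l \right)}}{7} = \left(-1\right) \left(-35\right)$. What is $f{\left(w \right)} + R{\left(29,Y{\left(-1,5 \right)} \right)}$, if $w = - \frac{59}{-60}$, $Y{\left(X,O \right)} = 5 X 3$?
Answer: $- \frac{878519}{3600} \approx -244.03$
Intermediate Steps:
$Y{\left(X,O \right)} = 15 X$
$R{\left(L,l \right)} = -245$ ($R{\left(L,l \right)} = - 7 \left(\left(-1\right) \left(-35\right)\right) = \left(-7\right) 35 = -245$)
$w = \frac{59}{60}$ ($w = \left(-59\right) \left(- \frac{1}{60}\right) = \frac{59}{60} \approx 0.98333$)
$f{\left(w \right)} + R{\left(29,Y{\left(-1,5 \right)} \right)} = \left(\frac{59}{60}\right)^{2} - 245 = \frac{3481}{3600} - 245 = - \frac{878519}{3600}$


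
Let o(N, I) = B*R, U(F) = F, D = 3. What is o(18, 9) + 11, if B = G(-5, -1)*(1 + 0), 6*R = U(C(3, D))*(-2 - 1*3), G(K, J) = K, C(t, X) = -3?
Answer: -3/2 ≈ -1.5000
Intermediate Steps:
R = 5/2 (R = (-3*(-2 - 1*3))/6 = (-3*(-2 - 3))/6 = (-3*(-5))/6 = (⅙)*15 = 5/2 ≈ 2.5000)
B = -5 (B = -5*(1 + 0) = -5*1 = -5)
o(N, I) = -25/2 (o(N, I) = -5*5/2 = -25/2)
o(18, 9) + 11 = -25/2 + 11 = -3/2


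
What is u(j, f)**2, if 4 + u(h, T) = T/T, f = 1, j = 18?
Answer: 9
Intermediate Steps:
u(h, T) = -3 (u(h, T) = -4 + T/T = -4 + 1 = -3)
u(j, f)**2 = (-3)**2 = 9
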